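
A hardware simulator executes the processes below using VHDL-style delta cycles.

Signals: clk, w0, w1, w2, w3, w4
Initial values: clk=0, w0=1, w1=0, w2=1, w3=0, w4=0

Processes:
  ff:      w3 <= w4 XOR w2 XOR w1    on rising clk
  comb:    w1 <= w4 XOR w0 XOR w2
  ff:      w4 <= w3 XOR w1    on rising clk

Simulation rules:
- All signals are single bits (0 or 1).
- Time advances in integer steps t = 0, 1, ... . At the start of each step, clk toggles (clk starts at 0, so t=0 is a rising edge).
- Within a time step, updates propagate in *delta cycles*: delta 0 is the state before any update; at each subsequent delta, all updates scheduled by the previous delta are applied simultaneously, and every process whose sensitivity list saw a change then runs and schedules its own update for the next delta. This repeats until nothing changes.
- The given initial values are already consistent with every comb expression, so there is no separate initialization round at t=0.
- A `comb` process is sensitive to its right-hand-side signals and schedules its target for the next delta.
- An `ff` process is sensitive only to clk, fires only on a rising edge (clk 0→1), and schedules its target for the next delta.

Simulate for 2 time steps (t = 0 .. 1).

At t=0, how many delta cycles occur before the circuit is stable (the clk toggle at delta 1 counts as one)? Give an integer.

[bits: w1,w4,clk,w0,w3,w2]
t=0: Δ0=000101 Δ1=001101 Δ2=001111 | 2Δ
t=1: Δ0=001111 Δ1=000111 | 1Δ

2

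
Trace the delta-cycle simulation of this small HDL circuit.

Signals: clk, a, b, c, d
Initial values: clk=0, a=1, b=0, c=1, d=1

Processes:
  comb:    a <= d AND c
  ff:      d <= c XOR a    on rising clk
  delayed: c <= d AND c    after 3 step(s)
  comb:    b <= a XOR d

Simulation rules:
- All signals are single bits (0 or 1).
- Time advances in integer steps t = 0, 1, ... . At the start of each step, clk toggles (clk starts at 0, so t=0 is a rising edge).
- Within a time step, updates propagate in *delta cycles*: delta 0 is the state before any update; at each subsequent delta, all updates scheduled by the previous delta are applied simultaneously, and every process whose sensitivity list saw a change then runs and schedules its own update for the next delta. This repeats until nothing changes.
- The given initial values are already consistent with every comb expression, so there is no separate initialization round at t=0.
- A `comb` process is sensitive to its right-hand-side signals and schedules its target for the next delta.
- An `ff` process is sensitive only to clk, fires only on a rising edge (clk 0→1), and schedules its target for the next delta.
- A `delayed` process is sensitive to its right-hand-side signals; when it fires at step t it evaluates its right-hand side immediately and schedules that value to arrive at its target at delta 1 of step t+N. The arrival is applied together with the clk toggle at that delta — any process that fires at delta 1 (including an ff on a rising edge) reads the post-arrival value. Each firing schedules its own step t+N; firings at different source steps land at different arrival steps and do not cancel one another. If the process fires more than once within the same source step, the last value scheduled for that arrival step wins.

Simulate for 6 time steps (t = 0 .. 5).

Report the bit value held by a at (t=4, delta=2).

t0.Δ0 b=0 c=1 d=1 clk=0 a=1
t0.Δ1 b=0 c=1 d=1 clk=1 a=1
t0.Δ2 b=0 c=1 d=0 clk=1 a=1
t0.Δ3 b=1 c=1 d=0 clk=1 a=0
t0.Δ4 b=0 c=1 d=0 clk=1 a=0
t1.Δ0 b=0 c=1 d=0 clk=1 a=0
t1.Δ1 b=0 c=1 d=0 clk=0 a=0
t2.Δ0 b=0 c=1 d=0 clk=0 a=0
t2.Δ1 b=0 c=1 d=0 clk=1 a=0
t2.Δ2 b=0 c=1 d=1 clk=1 a=0
t2.Δ3 b=1 c=1 d=1 clk=1 a=1
t2.Δ4 b=0 c=1 d=1 clk=1 a=1
t3.Δ0 b=0 c=1 d=1 clk=1 a=1
t3.Δ1 b=0 c=0 d=1 clk=0 a=1
t3.Δ2 b=0 c=0 d=1 clk=0 a=0
t3.Δ3 b=1 c=0 d=1 clk=0 a=0
t4.Δ0 b=1 c=0 d=1 clk=0 a=0
t4.Δ1 b=1 c=0 d=1 clk=1 a=0
t4.Δ2 b=1 c=0 d=0 clk=1 a=0
t4.Δ3 b=0 c=0 d=0 clk=1 a=0
t5.Δ0 b=0 c=0 d=0 clk=1 a=0
t5.Δ1 b=0 c=1 d=0 clk=0 a=0

0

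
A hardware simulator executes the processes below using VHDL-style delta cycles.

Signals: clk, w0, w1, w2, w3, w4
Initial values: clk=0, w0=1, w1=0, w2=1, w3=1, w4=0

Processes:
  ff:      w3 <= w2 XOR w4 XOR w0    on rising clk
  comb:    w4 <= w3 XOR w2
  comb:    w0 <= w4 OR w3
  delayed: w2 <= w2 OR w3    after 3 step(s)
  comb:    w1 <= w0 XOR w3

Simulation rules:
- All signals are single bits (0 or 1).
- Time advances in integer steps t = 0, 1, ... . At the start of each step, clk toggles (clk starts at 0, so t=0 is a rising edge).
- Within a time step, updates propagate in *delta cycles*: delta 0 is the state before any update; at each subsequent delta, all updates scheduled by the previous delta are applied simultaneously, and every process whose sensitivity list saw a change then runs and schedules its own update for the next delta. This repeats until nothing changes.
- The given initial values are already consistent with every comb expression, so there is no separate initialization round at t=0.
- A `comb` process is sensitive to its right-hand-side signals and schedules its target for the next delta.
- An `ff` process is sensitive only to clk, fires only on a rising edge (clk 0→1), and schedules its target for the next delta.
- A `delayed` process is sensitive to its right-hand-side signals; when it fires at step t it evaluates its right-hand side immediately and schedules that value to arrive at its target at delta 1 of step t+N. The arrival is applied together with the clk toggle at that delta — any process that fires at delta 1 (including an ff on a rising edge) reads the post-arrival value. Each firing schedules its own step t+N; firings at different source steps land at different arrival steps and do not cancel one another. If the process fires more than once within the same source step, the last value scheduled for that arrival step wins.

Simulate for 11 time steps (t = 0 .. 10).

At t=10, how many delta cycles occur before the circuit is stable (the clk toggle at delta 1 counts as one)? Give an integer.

t=0 Δ0: w2=1 w0=1 w1=0 w3=1 clk=0 w4=0
  Δ1: clk:0→1
  Δ2: w3:1→0
  Δ3: w0:1→0, w1:0→1, w4:0→1
  Δ4: w0:0→1, w1:1→0
  Δ5: w1:0→1
  (5Δ to stable)
t=1 Δ0: w2=1 w0=1 w1=1 w3=0 clk=1 w4=1
  Δ1: clk:1→0
  (1Δ to stable)
t=2 Δ0: w2=1 w0=1 w1=1 w3=0 clk=0 w4=1
  Δ1: clk:0→1
  Δ2: w3:0→1
  Δ3: w1:1→0, w4:1→0
  (3Δ to stable)
t=3 Δ0: w2=1 w0=1 w1=0 w3=1 clk=1 w4=0
  Δ1: clk:1→0
  (1Δ to stable)
t=4 Δ0: w2=1 w0=1 w1=0 w3=1 clk=0 w4=0
  Δ1: clk:0→1
  Δ2: w3:1→0
  Δ3: w0:1→0, w1:0→1, w4:0→1
  Δ4: w0:0→1, w1:1→0
  Δ5: w1:0→1
  (5Δ to stable)
t=5 Δ0: w2=1 w0=1 w1=1 w3=0 clk=1 w4=1
  Δ1: clk:1→0
  (1Δ to stable)
t=6 Δ0: w2=1 w0=1 w1=1 w3=0 clk=0 w4=1
  Δ1: clk:0→1
  Δ2: w3:0→1
  Δ3: w1:1→0, w4:1→0
  (3Δ to stable)
t=7 Δ0: w2=1 w0=1 w1=0 w3=1 clk=1 w4=0
  Δ1: clk:1→0
  (1Δ to stable)
t=8 Δ0: w2=1 w0=1 w1=0 w3=1 clk=0 w4=0
  Δ1: clk:0→1
  Δ2: w3:1→0
  Δ3: w0:1→0, w1:0→1, w4:0→1
  Δ4: w0:0→1, w1:1→0
  Δ5: w1:0→1
  (5Δ to stable)
t=9 Δ0: w2=1 w0=1 w1=1 w3=0 clk=1 w4=1
  Δ1: clk:1→0
  (1Δ to stable)
t=10 Δ0: w2=1 w0=1 w1=1 w3=0 clk=0 w4=1
  Δ1: clk:0→1
  Δ2: w3:0→1
  Δ3: w1:1→0, w4:1→0
  (3Δ to stable)

3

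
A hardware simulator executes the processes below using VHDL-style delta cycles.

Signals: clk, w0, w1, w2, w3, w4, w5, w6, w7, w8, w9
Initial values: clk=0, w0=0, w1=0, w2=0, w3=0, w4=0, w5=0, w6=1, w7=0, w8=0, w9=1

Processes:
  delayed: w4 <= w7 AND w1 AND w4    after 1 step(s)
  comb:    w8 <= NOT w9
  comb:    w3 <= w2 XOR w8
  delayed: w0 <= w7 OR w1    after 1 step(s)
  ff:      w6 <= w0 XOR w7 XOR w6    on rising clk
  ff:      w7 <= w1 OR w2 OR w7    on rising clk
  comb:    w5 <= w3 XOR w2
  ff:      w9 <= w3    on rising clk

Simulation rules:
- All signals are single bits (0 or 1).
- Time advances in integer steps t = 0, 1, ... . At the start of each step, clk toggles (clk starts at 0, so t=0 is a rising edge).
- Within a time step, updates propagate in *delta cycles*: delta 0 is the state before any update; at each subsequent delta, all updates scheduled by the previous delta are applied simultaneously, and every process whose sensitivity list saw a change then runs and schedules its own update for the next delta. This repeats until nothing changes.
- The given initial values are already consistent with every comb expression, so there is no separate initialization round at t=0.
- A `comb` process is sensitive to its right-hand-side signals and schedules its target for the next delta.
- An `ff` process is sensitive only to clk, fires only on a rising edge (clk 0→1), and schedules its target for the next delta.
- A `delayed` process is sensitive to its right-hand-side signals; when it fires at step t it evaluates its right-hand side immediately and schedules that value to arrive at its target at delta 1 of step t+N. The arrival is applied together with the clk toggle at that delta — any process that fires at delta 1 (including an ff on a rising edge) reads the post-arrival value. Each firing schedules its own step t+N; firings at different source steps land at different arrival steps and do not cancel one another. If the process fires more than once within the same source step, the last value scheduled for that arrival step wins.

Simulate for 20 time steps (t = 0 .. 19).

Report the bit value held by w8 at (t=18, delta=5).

t=0 Δ0: clk=0 w7=0 w8=0 w1=0 w3=0 w6=1 w9=1 w5=0 w2=0 w4=0 w0=0
  Δ1: clk:0→1
  Δ2: w9:1→0
  Δ3: w8:0→1
  Δ4: w3:0→1
  Δ5: w5:0→1
  (5Δ to stable)
t=1 Δ0: clk=1 w7=0 w8=1 w1=0 w3=1 w6=1 w9=0 w5=1 w2=0 w4=0 w0=0
  Δ1: clk:1→0
  (1Δ to stable)
t=2 Δ0: clk=0 w7=0 w8=1 w1=0 w3=1 w6=1 w9=0 w5=1 w2=0 w4=0 w0=0
  Δ1: clk:0→1
  Δ2: w9:0→1
  Δ3: w8:1→0
  Δ4: w3:1→0
  Δ5: w5:1→0
  (5Δ to stable)
t=3 Δ0: clk=1 w7=0 w8=0 w1=0 w3=0 w6=1 w9=1 w5=0 w2=0 w4=0 w0=0
  Δ1: clk:1→0
  (1Δ to stable)
t=4 Δ0: clk=0 w7=0 w8=0 w1=0 w3=0 w6=1 w9=1 w5=0 w2=0 w4=0 w0=0
  Δ1: clk:0→1
  Δ2: w9:1→0
  Δ3: w8:0→1
  Δ4: w3:0→1
  Δ5: w5:0→1
  (5Δ to stable)
t=5 Δ0: clk=1 w7=0 w8=1 w1=0 w3=1 w6=1 w9=0 w5=1 w2=0 w4=0 w0=0
  Δ1: clk:1→0
  (1Δ to stable)
t=6 Δ0: clk=0 w7=0 w8=1 w1=0 w3=1 w6=1 w9=0 w5=1 w2=0 w4=0 w0=0
  Δ1: clk:0→1
  Δ2: w9:0→1
  Δ3: w8:1→0
  Δ4: w3:1→0
  Δ5: w5:1→0
  (5Δ to stable)
t=7 Δ0: clk=1 w7=0 w8=0 w1=0 w3=0 w6=1 w9=1 w5=0 w2=0 w4=0 w0=0
  Δ1: clk:1→0
  (1Δ to stable)
t=8 Δ0: clk=0 w7=0 w8=0 w1=0 w3=0 w6=1 w9=1 w5=0 w2=0 w4=0 w0=0
  Δ1: clk:0→1
  Δ2: w9:1→0
  Δ3: w8:0→1
  Δ4: w3:0→1
  Δ5: w5:0→1
  (5Δ to stable)
t=9 Δ0: clk=1 w7=0 w8=1 w1=0 w3=1 w6=1 w9=0 w5=1 w2=0 w4=0 w0=0
  Δ1: clk:1→0
  (1Δ to stable)
t=10 Δ0: clk=0 w7=0 w8=1 w1=0 w3=1 w6=1 w9=0 w5=1 w2=0 w4=0 w0=0
  Δ1: clk:0→1
  Δ2: w9:0→1
  Δ3: w8:1→0
  Δ4: w3:1→0
  Δ5: w5:1→0
  (5Δ to stable)
t=11 Δ0: clk=1 w7=0 w8=0 w1=0 w3=0 w6=1 w9=1 w5=0 w2=0 w4=0 w0=0
  Δ1: clk:1→0
  (1Δ to stable)
t=12 Δ0: clk=0 w7=0 w8=0 w1=0 w3=0 w6=1 w9=1 w5=0 w2=0 w4=0 w0=0
  Δ1: clk:0→1
  Δ2: w9:1→0
  Δ3: w8:0→1
  Δ4: w3:0→1
  Δ5: w5:0→1
  (5Δ to stable)
t=13 Δ0: clk=1 w7=0 w8=1 w1=0 w3=1 w6=1 w9=0 w5=1 w2=0 w4=0 w0=0
  Δ1: clk:1→0
  (1Δ to stable)
t=14 Δ0: clk=0 w7=0 w8=1 w1=0 w3=1 w6=1 w9=0 w5=1 w2=0 w4=0 w0=0
  Δ1: clk:0→1
  Δ2: w9:0→1
  Δ3: w8:1→0
  Δ4: w3:1→0
  Δ5: w5:1→0
  (5Δ to stable)
t=15 Δ0: clk=1 w7=0 w8=0 w1=0 w3=0 w6=1 w9=1 w5=0 w2=0 w4=0 w0=0
  Δ1: clk:1→0
  (1Δ to stable)
t=16 Δ0: clk=0 w7=0 w8=0 w1=0 w3=0 w6=1 w9=1 w5=0 w2=0 w4=0 w0=0
  Δ1: clk:0→1
  Δ2: w9:1→0
  Δ3: w8:0→1
  Δ4: w3:0→1
  Δ5: w5:0→1
  (5Δ to stable)
t=17 Δ0: clk=1 w7=0 w8=1 w1=0 w3=1 w6=1 w9=0 w5=1 w2=0 w4=0 w0=0
  Δ1: clk:1→0
  (1Δ to stable)
t=18 Δ0: clk=0 w7=0 w8=1 w1=0 w3=1 w6=1 w9=0 w5=1 w2=0 w4=0 w0=0
  Δ1: clk:0→1
  Δ2: w9:0→1
  Δ3: w8:1→0
  Δ4: w3:1→0
  Δ5: w5:1→0
  (5Δ to stable)
t=19 Δ0: clk=1 w7=0 w8=0 w1=0 w3=0 w6=1 w9=1 w5=0 w2=0 w4=0 w0=0
  Δ1: clk:1→0
  (1Δ to stable)

0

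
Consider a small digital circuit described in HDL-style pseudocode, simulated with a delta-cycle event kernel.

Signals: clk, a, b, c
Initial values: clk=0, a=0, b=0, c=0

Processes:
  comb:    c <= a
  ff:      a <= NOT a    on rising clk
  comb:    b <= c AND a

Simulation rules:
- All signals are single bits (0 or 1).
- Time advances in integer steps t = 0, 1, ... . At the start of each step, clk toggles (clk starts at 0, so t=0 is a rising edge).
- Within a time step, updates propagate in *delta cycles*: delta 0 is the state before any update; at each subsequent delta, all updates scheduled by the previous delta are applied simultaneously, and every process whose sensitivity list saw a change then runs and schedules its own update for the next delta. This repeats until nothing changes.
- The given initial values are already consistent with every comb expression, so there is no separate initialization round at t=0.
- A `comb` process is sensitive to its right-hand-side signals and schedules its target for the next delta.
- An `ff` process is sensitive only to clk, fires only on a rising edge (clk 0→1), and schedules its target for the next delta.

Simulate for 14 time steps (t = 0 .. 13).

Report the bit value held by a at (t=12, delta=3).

[bits: c,clk,a,b]
t=0: Δ0=0000 Δ1=0100 Δ2=0110 Δ3=1110 Δ4=1111 | 4Δ
t=1: Δ0=1111 Δ1=1011 | 1Δ
t=2: Δ0=1011 Δ1=1111 Δ2=1101 Δ3=0100 | 3Δ
t=3: Δ0=0100 Δ1=0000 | 1Δ
t=4: Δ0=0000 Δ1=0100 Δ2=0110 Δ3=1110 Δ4=1111 | 4Δ
t=5: Δ0=1111 Δ1=1011 | 1Δ
t=6: Δ0=1011 Δ1=1111 Δ2=1101 Δ3=0100 | 3Δ
t=7: Δ0=0100 Δ1=0000 | 1Δ
t=8: Δ0=0000 Δ1=0100 Δ2=0110 Δ3=1110 Δ4=1111 | 4Δ
t=9: Δ0=1111 Δ1=1011 | 1Δ
t=10: Δ0=1011 Δ1=1111 Δ2=1101 Δ3=0100 | 3Δ
t=11: Δ0=0100 Δ1=0000 | 1Δ
t=12: Δ0=0000 Δ1=0100 Δ2=0110 Δ3=1110 Δ4=1111 | 4Δ
t=13: Δ0=1111 Δ1=1011 | 1Δ

1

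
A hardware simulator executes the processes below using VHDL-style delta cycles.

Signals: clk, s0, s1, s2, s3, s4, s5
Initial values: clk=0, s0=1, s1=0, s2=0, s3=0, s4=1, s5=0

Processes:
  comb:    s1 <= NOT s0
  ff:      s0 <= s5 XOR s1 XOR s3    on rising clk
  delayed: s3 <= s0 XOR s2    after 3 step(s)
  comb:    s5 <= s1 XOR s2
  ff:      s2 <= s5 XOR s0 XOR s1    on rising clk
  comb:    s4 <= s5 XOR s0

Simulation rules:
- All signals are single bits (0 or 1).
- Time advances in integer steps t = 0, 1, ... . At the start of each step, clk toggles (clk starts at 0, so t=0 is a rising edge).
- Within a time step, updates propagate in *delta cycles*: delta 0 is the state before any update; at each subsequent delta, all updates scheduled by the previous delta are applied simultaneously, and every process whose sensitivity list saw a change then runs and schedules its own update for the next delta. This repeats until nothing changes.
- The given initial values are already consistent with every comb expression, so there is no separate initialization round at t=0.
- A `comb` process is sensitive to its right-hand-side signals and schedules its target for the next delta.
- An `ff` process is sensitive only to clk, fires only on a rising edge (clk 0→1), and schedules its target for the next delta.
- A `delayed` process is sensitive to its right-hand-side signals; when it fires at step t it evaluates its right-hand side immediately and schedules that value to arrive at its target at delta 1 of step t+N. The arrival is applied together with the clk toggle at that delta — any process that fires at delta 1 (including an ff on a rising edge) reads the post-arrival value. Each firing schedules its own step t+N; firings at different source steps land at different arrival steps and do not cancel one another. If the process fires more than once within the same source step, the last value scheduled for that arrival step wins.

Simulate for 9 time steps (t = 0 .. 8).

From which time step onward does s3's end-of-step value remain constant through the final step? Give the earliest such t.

[bits: s4,s2,s5,clk,s0,s1,s3]
t=0: Δ0=1000100 Δ1=1001100 Δ2=1101000 Δ3=0111010 Δ4=1101010 Δ5=0101010 | 5Δ
t=1: Δ0=0101010 Δ1=0100010 | 1Δ
t=2: Δ0=0100010 Δ1=0101010 Δ2=0101110 Δ3=1101100 Δ4=1111100 Δ5=0111100 | 5Δ
t=3: Δ0=0111100 Δ1=0110101 | 1Δ
t=4: Δ0=0110101 Δ1=0111101 Δ2=0011001 Δ3=1001011 Δ4=0011011 Δ5=1011011 | 5Δ
t=5: Δ0=1011011 Δ1=1010010 | 1Δ
t=6: Δ0=1010010 Δ1=1011010 | 1Δ
t=7: Δ0=1011010 Δ1=1010010 | 1Δ
t=8: Δ0=1010010 Δ1=1011010 | 1Δ

5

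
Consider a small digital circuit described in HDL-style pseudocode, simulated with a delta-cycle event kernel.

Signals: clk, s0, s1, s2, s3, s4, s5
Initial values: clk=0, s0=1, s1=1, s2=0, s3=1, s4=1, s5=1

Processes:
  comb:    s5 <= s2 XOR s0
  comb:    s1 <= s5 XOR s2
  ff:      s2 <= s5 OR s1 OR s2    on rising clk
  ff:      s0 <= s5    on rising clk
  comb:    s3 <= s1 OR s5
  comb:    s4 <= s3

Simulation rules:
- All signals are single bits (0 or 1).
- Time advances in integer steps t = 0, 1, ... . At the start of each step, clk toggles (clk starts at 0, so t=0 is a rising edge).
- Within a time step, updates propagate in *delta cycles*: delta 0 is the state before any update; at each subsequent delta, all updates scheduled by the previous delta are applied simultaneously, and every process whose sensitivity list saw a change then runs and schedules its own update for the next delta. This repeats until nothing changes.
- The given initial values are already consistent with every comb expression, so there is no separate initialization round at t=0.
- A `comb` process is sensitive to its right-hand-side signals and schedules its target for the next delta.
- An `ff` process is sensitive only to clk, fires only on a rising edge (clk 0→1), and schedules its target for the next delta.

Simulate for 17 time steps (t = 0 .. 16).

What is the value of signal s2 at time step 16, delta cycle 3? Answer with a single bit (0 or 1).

1

[bits: s2,s3,s4,s5,s1,clk,s0]
t=0: Δ0=0111101 Δ1=0111111 Δ2=1111111 Δ3=1110011 Δ4=1010111 Δ5=1100111 Δ6=1110111 | 6Δ
t=1: Δ0=1110111 Δ1=1110101 | 1Δ
t=2: Δ0=1110101 Δ1=1110111 Δ2=1110110 Δ3=1111110 Δ4=1111010 | 4Δ
t=3: Δ0=1111010 Δ1=1111000 | 1Δ
t=4: Δ0=1111000 Δ1=1111010 Δ2=1111011 Δ3=1110011 Δ4=1010111 Δ5=1100111 Δ6=1110111 | 6Δ
t=5: Δ0=1110111 Δ1=1110101 | 1Δ
t=6: Δ0=1110101 Δ1=1110111 Δ2=1110110 Δ3=1111110 Δ4=1111010 | 4Δ
t=7: Δ0=1111010 Δ1=1111000 | 1Δ
t=8: Δ0=1111000 Δ1=1111010 Δ2=1111011 Δ3=1110011 Δ4=1010111 Δ5=1100111 Δ6=1110111 | 6Δ
t=9: Δ0=1110111 Δ1=1110101 | 1Δ
t=10: Δ0=1110101 Δ1=1110111 Δ2=1110110 Δ3=1111110 Δ4=1111010 | 4Δ
t=11: Δ0=1111010 Δ1=1111000 | 1Δ
t=12: Δ0=1111000 Δ1=1111010 Δ2=1111011 Δ3=1110011 Δ4=1010111 Δ5=1100111 Δ6=1110111 | 6Δ
t=13: Δ0=1110111 Δ1=1110101 | 1Δ
t=14: Δ0=1110101 Δ1=1110111 Δ2=1110110 Δ3=1111110 Δ4=1111010 | 4Δ
t=15: Δ0=1111010 Δ1=1111000 | 1Δ
t=16: Δ0=1111000 Δ1=1111010 Δ2=1111011 Δ3=1110011 Δ4=1010111 Δ5=1100111 Δ6=1110111 | 6Δ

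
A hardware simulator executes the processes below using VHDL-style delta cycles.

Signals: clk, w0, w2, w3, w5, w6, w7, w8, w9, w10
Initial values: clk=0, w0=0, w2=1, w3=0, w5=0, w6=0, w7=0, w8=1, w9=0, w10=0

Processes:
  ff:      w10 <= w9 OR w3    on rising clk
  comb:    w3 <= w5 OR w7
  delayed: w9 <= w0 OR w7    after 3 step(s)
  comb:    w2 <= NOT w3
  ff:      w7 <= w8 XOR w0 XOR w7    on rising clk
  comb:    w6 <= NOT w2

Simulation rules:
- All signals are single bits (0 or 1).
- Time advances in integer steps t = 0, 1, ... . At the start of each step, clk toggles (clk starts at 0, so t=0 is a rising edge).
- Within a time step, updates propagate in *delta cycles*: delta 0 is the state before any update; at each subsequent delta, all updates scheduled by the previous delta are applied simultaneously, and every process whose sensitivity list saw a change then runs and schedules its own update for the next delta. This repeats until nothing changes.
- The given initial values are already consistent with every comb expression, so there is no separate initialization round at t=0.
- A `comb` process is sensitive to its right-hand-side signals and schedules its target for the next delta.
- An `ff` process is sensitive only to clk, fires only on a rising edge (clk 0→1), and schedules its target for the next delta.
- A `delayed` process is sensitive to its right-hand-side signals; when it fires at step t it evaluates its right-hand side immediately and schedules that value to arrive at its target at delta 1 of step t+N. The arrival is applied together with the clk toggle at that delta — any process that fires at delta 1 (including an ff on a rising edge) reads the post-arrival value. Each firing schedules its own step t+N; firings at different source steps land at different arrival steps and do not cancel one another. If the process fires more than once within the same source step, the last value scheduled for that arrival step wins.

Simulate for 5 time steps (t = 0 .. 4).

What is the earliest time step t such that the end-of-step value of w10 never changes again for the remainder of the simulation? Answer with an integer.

t=0 Δ0: w5=0 clk=0 w10=0 w2=1 w8=1 w3=0 w9=0 w0=0 w7=0 w6=0
  Δ1: clk:0→1
  Δ2: w7:0→1
  Δ3: w3:0→1
  Δ4: w2:1→0
  Δ5: w6:0→1
  (5Δ to stable)
t=1 Δ0: w5=0 clk=1 w10=0 w2=0 w8=1 w3=1 w9=0 w0=0 w7=1 w6=1
  Δ1: clk:1→0
  (1Δ to stable)
t=2 Δ0: w5=0 clk=0 w10=0 w2=0 w8=1 w3=1 w9=0 w0=0 w7=1 w6=1
  Δ1: clk:0→1
  Δ2: w10:0→1, w7:1→0
  Δ3: w3:1→0
  Δ4: w2:0→1
  Δ5: w6:1→0
  (5Δ to stable)
t=3 Δ0: w5=0 clk=1 w10=1 w2=1 w8=1 w3=0 w9=0 w0=0 w7=0 w6=0
  Δ1: clk:1→0, w9:0→1
  (1Δ to stable)
t=4 Δ0: w5=0 clk=0 w10=1 w2=1 w8=1 w3=0 w9=1 w0=0 w7=0 w6=0
  Δ1: clk:0→1
  Δ2: w7:0→1
  Δ3: w3:0→1
  Δ4: w2:1→0
  Δ5: w6:0→1
  (5Δ to stable)

2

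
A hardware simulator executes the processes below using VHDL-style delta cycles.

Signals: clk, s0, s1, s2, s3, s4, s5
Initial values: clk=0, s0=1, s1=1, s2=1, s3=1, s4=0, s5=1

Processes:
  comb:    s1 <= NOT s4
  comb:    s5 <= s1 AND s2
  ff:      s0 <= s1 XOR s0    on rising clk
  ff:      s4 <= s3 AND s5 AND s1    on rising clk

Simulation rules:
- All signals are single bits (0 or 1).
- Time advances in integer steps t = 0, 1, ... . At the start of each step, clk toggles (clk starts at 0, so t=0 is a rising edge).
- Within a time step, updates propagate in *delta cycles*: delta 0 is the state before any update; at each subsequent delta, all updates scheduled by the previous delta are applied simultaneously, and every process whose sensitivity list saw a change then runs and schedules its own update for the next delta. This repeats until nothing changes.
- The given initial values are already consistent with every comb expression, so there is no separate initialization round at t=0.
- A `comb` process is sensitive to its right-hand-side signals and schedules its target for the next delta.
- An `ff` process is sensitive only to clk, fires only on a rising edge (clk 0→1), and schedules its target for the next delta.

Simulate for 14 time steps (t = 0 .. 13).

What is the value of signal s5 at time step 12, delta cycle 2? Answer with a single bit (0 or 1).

1

[bits: clk,s3,s2,s5,s4,s0,s1]
t=0: Δ0=0111011 Δ1=1111011 Δ2=1111101 Δ3=1111100 Δ4=1110100 | 4Δ
t=1: Δ0=1110100 Δ1=0110100 | 1Δ
t=2: Δ0=0110100 Δ1=1110100 Δ2=1110000 Δ3=1110001 Δ4=1111001 | 4Δ
t=3: Δ0=1111001 Δ1=0111001 | 1Δ
t=4: Δ0=0111001 Δ1=1111001 Δ2=1111111 Δ3=1111110 Δ4=1110110 | 4Δ
t=5: Δ0=1110110 Δ1=0110110 | 1Δ
t=6: Δ0=0110110 Δ1=1110110 Δ2=1110010 Δ3=1110011 Δ4=1111011 | 4Δ
t=7: Δ0=1111011 Δ1=0111011 | 1Δ
t=8: Δ0=0111011 Δ1=1111011 Δ2=1111101 Δ3=1111100 Δ4=1110100 | 4Δ
t=9: Δ0=1110100 Δ1=0110100 | 1Δ
t=10: Δ0=0110100 Δ1=1110100 Δ2=1110000 Δ3=1110001 Δ4=1111001 | 4Δ
t=11: Δ0=1111001 Δ1=0111001 | 1Δ
t=12: Δ0=0111001 Δ1=1111001 Δ2=1111111 Δ3=1111110 Δ4=1110110 | 4Δ
t=13: Δ0=1110110 Δ1=0110110 | 1Δ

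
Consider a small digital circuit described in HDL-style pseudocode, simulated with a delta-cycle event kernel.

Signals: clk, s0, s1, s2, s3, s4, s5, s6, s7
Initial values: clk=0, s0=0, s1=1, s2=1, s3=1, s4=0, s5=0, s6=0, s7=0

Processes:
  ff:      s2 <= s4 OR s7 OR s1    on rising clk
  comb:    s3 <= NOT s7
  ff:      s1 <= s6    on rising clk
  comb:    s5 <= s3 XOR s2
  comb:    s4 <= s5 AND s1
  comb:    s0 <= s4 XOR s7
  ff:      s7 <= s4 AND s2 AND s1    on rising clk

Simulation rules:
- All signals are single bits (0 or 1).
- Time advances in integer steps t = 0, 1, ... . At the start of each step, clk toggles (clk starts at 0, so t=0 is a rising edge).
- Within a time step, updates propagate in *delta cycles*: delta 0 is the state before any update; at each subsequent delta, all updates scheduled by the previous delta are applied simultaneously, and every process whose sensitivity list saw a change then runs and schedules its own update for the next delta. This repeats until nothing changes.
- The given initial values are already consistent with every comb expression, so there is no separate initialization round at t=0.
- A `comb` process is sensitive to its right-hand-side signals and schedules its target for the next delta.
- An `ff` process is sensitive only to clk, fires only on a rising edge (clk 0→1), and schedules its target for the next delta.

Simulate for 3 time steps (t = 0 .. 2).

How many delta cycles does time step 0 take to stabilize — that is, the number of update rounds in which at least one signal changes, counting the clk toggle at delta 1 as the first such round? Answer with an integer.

t0.Δ0 s2=1 s7=0 s3=1 s4=0 s6=0 s5=0 clk=0 s1=1 s0=0
t0.Δ1 s2=1 s7=0 s3=1 s4=0 s6=0 s5=0 clk=1 s1=1 s0=0
t0.Δ2 s2=1 s7=0 s3=1 s4=0 s6=0 s5=0 clk=1 s1=0 s0=0
t1.Δ0 s2=1 s7=0 s3=1 s4=0 s6=0 s5=0 clk=1 s1=0 s0=0
t1.Δ1 s2=1 s7=0 s3=1 s4=0 s6=0 s5=0 clk=0 s1=0 s0=0
t2.Δ0 s2=1 s7=0 s3=1 s4=0 s6=0 s5=0 clk=0 s1=0 s0=0
t2.Δ1 s2=1 s7=0 s3=1 s4=0 s6=0 s5=0 clk=1 s1=0 s0=0
t2.Δ2 s2=0 s7=0 s3=1 s4=0 s6=0 s5=0 clk=1 s1=0 s0=0
t2.Δ3 s2=0 s7=0 s3=1 s4=0 s6=0 s5=1 clk=1 s1=0 s0=0

2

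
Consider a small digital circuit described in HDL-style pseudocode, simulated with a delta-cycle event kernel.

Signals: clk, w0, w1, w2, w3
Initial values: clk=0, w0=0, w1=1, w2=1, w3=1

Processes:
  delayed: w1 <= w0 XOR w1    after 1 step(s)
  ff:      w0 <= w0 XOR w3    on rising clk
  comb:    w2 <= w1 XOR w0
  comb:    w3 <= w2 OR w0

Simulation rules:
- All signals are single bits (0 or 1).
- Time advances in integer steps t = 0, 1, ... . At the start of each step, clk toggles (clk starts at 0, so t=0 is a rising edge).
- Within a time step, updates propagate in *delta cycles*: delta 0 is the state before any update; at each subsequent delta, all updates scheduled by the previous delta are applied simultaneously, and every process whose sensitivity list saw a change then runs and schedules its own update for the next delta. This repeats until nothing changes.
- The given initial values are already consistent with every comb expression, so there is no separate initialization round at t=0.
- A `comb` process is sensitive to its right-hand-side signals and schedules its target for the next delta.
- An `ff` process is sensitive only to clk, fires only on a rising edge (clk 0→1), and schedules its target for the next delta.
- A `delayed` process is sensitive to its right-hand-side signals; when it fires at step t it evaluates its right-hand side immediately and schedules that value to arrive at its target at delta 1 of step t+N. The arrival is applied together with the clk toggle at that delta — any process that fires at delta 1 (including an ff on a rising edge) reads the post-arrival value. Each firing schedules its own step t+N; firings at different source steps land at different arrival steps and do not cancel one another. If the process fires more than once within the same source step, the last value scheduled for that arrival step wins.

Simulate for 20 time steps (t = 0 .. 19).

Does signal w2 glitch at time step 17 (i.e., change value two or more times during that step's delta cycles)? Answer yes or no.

[bits: w3,w0,w2,clk,w1]
t=0: Δ0=10101 Δ1=10111 Δ2=11111 Δ3=11011 | 3Δ
t=1: Δ0=11011 Δ1=11000 Δ2=11100 | 2Δ
t=2: Δ0=11100 Δ1=11111 Δ2=10011 Δ3=00111 Δ4=10111 | 4Δ
t=3: Δ0=10111 Δ1=10101 | 1Δ
t=4: Δ0=10101 Δ1=10111 Δ2=11111 Δ3=11011 | 3Δ
t=5: Δ0=11011 Δ1=11000 Δ2=11100 | 2Δ
t=6: Δ0=11100 Δ1=11111 Δ2=10011 Δ3=00111 Δ4=10111 | 4Δ
t=7: Δ0=10111 Δ1=10101 | 1Δ
t=8: Δ0=10101 Δ1=10111 Δ2=11111 Δ3=11011 | 3Δ
t=9: Δ0=11011 Δ1=11000 Δ2=11100 | 2Δ
t=10: Δ0=11100 Δ1=11111 Δ2=10011 Δ3=00111 Δ4=10111 | 4Δ
t=11: Δ0=10111 Δ1=10101 | 1Δ
t=12: Δ0=10101 Δ1=10111 Δ2=11111 Δ3=11011 | 3Δ
t=13: Δ0=11011 Δ1=11000 Δ2=11100 | 2Δ
t=14: Δ0=11100 Δ1=11111 Δ2=10011 Δ3=00111 Δ4=10111 | 4Δ
t=15: Δ0=10111 Δ1=10101 | 1Δ
t=16: Δ0=10101 Δ1=10111 Δ2=11111 Δ3=11011 | 3Δ
t=17: Δ0=11011 Δ1=11000 Δ2=11100 | 2Δ
t=18: Δ0=11100 Δ1=11111 Δ2=10011 Δ3=00111 Δ4=10111 | 4Δ
t=19: Δ0=10111 Δ1=10101 | 1Δ

no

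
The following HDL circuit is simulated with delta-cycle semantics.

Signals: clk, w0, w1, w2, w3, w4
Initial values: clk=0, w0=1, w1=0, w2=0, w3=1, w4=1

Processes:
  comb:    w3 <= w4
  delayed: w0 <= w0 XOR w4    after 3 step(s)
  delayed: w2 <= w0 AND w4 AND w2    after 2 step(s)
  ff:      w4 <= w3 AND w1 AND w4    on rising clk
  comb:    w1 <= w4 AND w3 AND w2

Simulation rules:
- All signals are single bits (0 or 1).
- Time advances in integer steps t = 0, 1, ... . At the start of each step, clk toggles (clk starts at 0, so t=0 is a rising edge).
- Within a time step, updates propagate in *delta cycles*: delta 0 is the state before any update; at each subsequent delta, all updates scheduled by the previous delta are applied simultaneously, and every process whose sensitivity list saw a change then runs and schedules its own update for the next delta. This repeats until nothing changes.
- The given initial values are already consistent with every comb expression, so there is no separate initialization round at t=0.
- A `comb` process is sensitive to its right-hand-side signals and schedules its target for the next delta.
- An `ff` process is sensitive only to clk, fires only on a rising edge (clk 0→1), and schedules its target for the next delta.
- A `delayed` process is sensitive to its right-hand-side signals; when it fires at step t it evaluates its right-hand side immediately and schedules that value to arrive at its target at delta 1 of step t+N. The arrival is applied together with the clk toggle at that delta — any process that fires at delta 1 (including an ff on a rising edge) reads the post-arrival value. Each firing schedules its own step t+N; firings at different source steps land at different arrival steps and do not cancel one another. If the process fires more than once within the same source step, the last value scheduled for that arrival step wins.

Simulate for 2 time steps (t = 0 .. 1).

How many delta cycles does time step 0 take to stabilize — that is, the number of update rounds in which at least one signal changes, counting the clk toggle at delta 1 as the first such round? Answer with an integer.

[bits: w1,w0,clk,w2,w4,w3]
t=0: Δ0=010011 Δ1=011011 Δ2=011001 Δ3=011000 | 3Δ
t=1: Δ0=011000 Δ1=010000 | 1Δ

3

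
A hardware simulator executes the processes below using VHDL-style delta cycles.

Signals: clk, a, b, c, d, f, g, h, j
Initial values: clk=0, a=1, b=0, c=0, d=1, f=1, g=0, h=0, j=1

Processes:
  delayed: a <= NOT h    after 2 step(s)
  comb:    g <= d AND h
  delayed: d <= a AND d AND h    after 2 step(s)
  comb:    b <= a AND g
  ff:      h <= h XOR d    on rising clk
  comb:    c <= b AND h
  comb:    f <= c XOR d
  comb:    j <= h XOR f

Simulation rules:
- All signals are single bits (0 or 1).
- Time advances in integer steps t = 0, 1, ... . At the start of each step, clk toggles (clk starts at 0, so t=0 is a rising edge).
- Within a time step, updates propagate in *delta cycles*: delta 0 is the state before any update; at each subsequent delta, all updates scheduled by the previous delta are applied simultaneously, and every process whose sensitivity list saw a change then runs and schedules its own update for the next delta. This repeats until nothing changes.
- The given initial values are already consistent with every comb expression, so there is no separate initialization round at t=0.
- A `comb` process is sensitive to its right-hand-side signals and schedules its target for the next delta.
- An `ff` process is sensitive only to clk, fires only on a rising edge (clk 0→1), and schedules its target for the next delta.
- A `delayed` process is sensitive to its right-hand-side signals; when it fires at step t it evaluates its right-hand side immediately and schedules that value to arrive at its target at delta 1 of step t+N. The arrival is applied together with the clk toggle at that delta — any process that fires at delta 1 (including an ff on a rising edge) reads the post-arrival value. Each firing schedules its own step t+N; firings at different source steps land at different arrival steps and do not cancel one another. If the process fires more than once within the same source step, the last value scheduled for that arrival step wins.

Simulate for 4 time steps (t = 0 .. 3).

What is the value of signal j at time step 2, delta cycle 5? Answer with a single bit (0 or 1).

1

t0.Δ0 d=1 clk=0 c=0 h=0 a=1 g=0 b=0 f=1 j=1
t0.Δ1 d=1 clk=1 c=0 h=0 a=1 g=0 b=0 f=1 j=1
t0.Δ2 d=1 clk=1 c=0 h=1 a=1 g=0 b=0 f=1 j=1
t0.Δ3 d=1 clk=1 c=0 h=1 a=1 g=1 b=0 f=1 j=0
t0.Δ4 d=1 clk=1 c=0 h=1 a=1 g=1 b=1 f=1 j=0
t0.Δ5 d=1 clk=1 c=1 h=1 a=1 g=1 b=1 f=1 j=0
t0.Δ6 d=1 clk=1 c=1 h=1 a=1 g=1 b=1 f=0 j=0
t0.Δ7 d=1 clk=1 c=1 h=1 a=1 g=1 b=1 f=0 j=1
t1.Δ0 d=1 clk=1 c=1 h=1 a=1 g=1 b=1 f=0 j=1
t1.Δ1 d=1 clk=0 c=1 h=1 a=1 g=1 b=1 f=0 j=1
t2.Δ0 d=1 clk=0 c=1 h=1 a=1 g=1 b=1 f=0 j=1
t2.Δ1 d=1 clk=1 c=1 h=1 a=0 g=1 b=1 f=0 j=1
t2.Δ2 d=1 clk=1 c=1 h=0 a=0 g=1 b=0 f=0 j=1
t2.Δ3 d=1 clk=1 c=0 h=0 a=0 g=0 b=0 f=0 j=0
t2.Δ4 d=1 clk=1 c=0 h=0 a=0 g=0 b=0 f=1 j=0
t2.Δ5 d=1 clk=1 c=0 h=0 a=0 g=0 b=0 f=1 j=1
t3.Δ0 d=1 clk=1 c=0 h=0 a=0 g=0 b=0 f=1 j=1
t3.Δ1 d=1 clk=0 c=0 h=0 a=0 g=0 b=0 f=1 j=1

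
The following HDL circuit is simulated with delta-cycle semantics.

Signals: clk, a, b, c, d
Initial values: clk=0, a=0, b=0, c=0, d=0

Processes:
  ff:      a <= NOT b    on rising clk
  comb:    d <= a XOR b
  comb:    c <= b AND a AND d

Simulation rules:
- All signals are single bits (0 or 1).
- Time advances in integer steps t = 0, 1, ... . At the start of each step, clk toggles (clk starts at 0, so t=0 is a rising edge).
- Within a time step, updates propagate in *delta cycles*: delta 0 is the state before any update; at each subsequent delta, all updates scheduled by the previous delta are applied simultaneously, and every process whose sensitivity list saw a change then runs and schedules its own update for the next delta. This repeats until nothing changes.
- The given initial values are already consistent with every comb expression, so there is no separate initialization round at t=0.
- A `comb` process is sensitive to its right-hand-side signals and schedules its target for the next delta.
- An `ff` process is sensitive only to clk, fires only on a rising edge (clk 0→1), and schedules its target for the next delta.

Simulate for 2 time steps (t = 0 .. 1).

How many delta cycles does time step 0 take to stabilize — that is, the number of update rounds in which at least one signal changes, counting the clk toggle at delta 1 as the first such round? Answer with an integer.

3

t=0 Δ0: b=0 clk=0 c=0 a=0 d=0
  Δ1: clk:0→1
  Δ2: a:0→1
  Δ3: d:0→1
  (3Δ to stable)
t=1 Δ0: b=0 clk=1 c=0 a=1 d=1
  Δ1: clk:1→0
  (1Δ to stable)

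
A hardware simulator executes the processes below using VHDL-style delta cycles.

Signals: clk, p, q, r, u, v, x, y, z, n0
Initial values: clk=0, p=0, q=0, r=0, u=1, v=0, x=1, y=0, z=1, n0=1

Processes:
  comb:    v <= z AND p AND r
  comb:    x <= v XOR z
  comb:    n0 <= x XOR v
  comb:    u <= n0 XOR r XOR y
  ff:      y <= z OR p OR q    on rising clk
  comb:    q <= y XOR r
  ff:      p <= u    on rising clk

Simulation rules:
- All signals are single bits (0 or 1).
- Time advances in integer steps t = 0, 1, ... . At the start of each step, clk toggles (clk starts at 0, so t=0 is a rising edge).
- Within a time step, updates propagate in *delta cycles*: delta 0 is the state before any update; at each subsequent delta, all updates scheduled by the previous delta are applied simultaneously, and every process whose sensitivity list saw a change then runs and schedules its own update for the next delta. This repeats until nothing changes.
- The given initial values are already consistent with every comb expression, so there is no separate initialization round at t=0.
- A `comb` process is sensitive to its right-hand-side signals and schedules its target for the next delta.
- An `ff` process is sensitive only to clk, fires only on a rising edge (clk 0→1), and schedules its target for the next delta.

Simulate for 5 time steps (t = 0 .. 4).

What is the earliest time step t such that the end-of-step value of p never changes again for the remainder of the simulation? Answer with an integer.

2

[bits: y,q,n0,clk,r,v,x,u,z,p]
t=0: Δ0=0010001110 Δ1=0011001110 Δ2=1011001111 Δ3=1111001011 | 3Δ
t=1: Δ0=1111001011 Δ1=1110001011 | 1Δ
t=2: Δ0=1110001011 Δ1=1111001011 Δ2=1111001010 | 2Δ
t=3: Δ0=1111001010 Δ1=1110001010 | 1Δ
t=4: Δ0=1110001010 Δ1=1111001010 | 1Δ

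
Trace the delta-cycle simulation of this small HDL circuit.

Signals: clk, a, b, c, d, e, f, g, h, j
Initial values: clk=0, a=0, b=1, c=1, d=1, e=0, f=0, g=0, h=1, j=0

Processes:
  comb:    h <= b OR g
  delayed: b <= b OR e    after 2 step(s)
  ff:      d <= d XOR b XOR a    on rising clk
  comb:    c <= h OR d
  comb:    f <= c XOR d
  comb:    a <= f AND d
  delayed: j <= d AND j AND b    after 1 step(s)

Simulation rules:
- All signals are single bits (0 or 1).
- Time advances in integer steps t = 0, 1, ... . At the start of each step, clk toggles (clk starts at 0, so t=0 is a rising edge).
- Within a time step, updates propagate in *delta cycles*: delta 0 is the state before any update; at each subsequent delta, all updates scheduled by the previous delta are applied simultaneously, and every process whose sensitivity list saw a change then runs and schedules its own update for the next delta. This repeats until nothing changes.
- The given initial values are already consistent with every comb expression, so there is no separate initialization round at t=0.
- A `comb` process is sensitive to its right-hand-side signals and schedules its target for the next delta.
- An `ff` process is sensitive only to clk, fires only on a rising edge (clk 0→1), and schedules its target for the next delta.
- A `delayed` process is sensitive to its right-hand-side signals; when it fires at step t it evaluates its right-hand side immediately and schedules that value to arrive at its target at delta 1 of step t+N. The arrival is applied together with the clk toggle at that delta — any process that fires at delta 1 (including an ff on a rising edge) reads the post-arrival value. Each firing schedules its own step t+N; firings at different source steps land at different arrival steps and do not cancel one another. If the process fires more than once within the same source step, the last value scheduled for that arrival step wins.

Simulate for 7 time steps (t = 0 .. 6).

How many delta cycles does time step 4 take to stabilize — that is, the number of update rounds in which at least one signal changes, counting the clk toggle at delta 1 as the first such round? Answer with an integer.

[bits: clk,j,f,g,d,a,b,h,e,c]
t=0: Δ0=0000101101 Δ1=1000101101 Δ2=1000001101 Δ3=1010001101 | 3Δ
t=1: Δ0=1010001101 Δ1=0010001101 | 1Δ
t=2: Δ0=0010001101 Δ1=1010001101 Δ2=1010101101 Δ3=1000111101 Δ4=1000101101 | 4Δ
t=3: Δ0=1000101101 Δ1=0000101101 | 1Δ
t=4: Δ0=0000101101 Δ1=1000101101 Δ2=1000001101 Δ3=1010001101 | 3Δ
t=5: Δ0=1010001101 Δ1=0010001101 | 1Δ
t=6: Δ0=0010001101 Δ1=1010001101 Δ2=1010101101 Δ3=1000111101 Δ4=1000101101 | 4Δ

3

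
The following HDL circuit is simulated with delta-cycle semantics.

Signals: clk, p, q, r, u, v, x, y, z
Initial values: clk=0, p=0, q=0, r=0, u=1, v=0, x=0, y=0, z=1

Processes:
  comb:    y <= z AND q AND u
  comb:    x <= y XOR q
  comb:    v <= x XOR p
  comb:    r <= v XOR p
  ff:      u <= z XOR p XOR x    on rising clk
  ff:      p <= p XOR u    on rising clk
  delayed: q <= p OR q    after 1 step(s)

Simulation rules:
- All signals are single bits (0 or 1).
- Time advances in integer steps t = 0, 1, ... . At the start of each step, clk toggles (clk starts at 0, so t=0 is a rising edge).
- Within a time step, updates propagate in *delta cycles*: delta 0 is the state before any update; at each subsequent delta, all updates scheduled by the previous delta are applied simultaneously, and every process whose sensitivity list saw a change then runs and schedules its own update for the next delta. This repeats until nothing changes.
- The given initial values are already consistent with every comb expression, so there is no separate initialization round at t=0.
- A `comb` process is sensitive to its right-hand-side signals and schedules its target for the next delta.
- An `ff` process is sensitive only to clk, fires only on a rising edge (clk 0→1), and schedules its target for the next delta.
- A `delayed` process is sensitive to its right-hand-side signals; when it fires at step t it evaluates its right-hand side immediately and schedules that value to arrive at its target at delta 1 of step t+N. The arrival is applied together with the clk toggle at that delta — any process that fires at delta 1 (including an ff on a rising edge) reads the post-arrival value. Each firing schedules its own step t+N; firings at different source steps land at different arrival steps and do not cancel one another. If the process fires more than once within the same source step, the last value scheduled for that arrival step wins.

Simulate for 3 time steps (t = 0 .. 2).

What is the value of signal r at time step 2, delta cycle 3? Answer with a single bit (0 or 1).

t=0 Δ0: r=0 z=1 v=0 x=0 y=0 p=0 q=0 clk=0 u=1
  Δ1: clk:0→1
  Δ2: p:0→1
  Δ3: r:0→1, v:0→1
  Δ4: r:1→0
  (4Δ to stable)
t=1 Δ0: r=0 z=1 v=1 x=0 y=0 p=1 q=0 clk=1 u=1
  Δ1: q:0→1, clk:1→0
  Δ2: x:0→1, y:0→1
  Δ3: v:1→0, x:1→0
  Δ4: r:0→1, v:0→1
  Δ5: r:1→0
  (5Δ to stable)
t=2 Δ0: r=0 z=1 v=1 x=0 y=1 p=1 q=1 clk=0 u=1
  Δ1: clk:0→1
  Δ2: p:1→0, u:1→0
  Δ3: r:0→1, v:1→0, y:1→0
  Δ4: r:1→0, x:0→1
  Δ5: v:0→1
  Δ6: r:0→1
  (6Δ to stable)

1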